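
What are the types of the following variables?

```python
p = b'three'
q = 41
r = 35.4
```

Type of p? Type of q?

p is bytes; q is int

bytes, int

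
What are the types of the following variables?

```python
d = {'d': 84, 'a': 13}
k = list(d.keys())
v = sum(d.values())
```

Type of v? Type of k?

sum of int values returns int; list(...) returns list

int, list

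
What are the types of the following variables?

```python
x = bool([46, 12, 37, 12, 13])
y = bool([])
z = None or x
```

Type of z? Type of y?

None or <bool> returns the bool; bool() returns bool

bool, bool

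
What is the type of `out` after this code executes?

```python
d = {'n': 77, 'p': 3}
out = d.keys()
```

.keys() returns a dict_keys view object

dict_keys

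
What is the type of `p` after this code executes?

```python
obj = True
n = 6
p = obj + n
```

bool + int returns int (True is 1, so 1 + 6 = 7)

int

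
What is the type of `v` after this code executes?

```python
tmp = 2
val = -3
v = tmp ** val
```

int ** negative int returns float

float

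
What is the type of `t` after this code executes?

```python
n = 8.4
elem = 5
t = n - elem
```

float - int returns float (8.4 - 5 = 3.4)

float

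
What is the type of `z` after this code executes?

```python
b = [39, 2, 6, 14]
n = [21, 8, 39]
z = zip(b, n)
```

zip() returns a zip iterator object

zip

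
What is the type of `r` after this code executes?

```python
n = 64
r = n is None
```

'is' comparison returns bool

bool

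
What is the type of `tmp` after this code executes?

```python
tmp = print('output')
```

print() returns None

NoneType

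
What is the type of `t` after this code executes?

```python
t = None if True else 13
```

Ternary: condition is True, if branch (None) taken → NoneType

NoneType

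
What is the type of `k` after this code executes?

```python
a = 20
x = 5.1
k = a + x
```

int + float returns float (20 + 5.1 = 25.1)

float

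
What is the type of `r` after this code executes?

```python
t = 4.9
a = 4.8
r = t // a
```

float // float returns float (floor division preserves float type)

float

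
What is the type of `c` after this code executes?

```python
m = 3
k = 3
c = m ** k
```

int ** positive int returns int (3 ** 3 = 27)

int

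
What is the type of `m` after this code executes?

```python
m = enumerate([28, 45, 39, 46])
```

enumerate() returns an enumerate iterator object

enumerate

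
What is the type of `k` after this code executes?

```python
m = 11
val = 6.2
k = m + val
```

int + float returns float (11 + 6.2 = 17.2)

float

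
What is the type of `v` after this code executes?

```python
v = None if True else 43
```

Ternary: condition is True, if branch (None) taken → NoneType

NoneType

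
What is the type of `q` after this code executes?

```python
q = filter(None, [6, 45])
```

filter() returns a filter iterator object

filter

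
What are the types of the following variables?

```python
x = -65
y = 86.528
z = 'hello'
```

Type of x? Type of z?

x is int; z is str

int, str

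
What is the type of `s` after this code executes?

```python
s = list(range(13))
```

list(range(...)) returns list

list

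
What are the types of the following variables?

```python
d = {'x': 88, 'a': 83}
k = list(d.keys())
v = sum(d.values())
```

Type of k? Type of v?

list(...) returns list; sum of int values returns int

list, int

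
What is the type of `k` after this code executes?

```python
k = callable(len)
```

callable() returns bool

bool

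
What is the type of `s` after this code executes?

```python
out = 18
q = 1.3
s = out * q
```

int * float returns float (18 * 1.3 = 23.4)

float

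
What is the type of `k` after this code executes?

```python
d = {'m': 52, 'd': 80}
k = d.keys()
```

.keys() returns a dict_keys view object

dict_keys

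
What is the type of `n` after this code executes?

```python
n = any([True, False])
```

any() returns bool

bool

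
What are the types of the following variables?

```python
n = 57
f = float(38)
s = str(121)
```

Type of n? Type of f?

n is int; f is float

int, float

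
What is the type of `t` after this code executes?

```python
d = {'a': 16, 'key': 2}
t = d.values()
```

.values() returns a dict_values view object

dict_values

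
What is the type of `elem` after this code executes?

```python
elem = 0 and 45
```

'and' returns the first falsy value (0, which is int)

int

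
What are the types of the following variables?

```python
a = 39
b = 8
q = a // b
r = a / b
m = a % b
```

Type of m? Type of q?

int % int returns int; int // int returns int

int, int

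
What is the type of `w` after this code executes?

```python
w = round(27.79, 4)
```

round() with ndigits arg returns float

float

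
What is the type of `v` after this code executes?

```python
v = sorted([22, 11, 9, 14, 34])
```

sorted() always returns list

list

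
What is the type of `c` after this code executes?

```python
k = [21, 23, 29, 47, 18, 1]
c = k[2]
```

Indexing a list of ints returns int (k[2] = 29)

int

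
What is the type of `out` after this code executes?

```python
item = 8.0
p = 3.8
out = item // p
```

float // float returns float (floor division preserves float type)

float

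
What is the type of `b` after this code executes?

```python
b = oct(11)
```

oct() returns str representation

str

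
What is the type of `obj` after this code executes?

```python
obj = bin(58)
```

bin() returns str representation

str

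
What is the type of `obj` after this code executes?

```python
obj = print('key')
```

print() returns None

NoneType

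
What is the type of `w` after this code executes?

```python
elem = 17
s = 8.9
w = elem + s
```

int + float returns float (17 + 8.9 = 25.9)

float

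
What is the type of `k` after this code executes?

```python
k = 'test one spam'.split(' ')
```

str.split() returns list

list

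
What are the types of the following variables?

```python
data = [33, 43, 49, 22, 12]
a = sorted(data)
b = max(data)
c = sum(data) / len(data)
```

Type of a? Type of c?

sorted() returns list; int / int returns float

list, float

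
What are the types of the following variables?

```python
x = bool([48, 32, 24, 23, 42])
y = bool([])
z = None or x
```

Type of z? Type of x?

None or <bool> returns the bool; bool() returns bool

bool, bool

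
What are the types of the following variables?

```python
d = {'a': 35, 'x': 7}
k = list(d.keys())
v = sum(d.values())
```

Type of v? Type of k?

sum of int values returns int; list(...) returns list

int, list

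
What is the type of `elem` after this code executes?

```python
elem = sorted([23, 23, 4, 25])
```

sorted() always returns list

list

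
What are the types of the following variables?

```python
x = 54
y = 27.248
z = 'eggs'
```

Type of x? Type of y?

x is int; y is float

int, float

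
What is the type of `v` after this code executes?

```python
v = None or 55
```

'or' with None returns the other value (55, int)

int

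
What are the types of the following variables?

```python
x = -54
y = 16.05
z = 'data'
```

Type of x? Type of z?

x is int; z is str

int, str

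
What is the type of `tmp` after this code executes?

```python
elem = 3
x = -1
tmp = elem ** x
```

int ** negative int returns float

float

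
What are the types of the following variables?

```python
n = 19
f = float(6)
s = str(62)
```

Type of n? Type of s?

n is int; s is str

int, str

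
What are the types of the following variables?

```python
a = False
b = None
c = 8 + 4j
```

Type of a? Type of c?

a is bool; c is complex

bool, complex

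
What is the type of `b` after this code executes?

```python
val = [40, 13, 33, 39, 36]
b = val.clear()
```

list.clear() returns None

NoneType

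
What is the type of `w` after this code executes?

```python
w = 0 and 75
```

'and' returns the first falsy value (0, which is int)

int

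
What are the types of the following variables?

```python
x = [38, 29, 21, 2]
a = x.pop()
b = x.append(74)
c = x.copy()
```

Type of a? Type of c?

list.pop() returns the element (int); list.copy() returns list

int, list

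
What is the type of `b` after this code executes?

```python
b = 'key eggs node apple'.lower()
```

str.lower() returns str

str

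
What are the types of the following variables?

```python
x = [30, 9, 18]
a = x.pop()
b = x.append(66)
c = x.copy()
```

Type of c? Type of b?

list.copy() returns list; list.append() returns None

list, NoneType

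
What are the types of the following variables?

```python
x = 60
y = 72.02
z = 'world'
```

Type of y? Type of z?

y is float; z is str

float, str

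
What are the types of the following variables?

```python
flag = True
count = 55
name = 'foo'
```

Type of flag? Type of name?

flag is bool; name is str

bool, str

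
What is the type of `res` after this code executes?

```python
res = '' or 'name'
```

'or' returns first truthy value ('name', which is str)

str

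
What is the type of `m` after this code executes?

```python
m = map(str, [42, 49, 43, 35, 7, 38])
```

map() returns a map iterator object

map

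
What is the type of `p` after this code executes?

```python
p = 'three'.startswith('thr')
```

str.startswith() returns bool

bool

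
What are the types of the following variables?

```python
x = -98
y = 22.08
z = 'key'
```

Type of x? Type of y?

x is int; y is float

int, float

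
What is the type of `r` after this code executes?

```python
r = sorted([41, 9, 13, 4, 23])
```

sorted() always returns list

list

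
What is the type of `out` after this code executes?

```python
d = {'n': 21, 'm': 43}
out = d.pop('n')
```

dict.pop() returns the value (int)

int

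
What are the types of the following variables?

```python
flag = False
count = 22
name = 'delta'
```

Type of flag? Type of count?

flag is bool; count is int

bool, int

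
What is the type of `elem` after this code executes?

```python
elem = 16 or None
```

'or' returns first truthy value (16, int)

int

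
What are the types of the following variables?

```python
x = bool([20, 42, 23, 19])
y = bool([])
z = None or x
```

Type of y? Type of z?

bool() returns bool; None or <bool> returns the bool

bool, bool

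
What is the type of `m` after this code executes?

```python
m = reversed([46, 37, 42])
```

reversed() on a list returns a list_reverseiterator

list_reverseiterator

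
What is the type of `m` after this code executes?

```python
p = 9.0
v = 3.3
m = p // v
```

float // float returns float (floor division preserves float type)

float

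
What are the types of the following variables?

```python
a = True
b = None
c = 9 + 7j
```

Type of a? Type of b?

a is bool; b is NoneType

bool, NoneType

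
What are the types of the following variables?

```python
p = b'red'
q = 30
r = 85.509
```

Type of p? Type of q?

p is bytes; q is int

bytes, int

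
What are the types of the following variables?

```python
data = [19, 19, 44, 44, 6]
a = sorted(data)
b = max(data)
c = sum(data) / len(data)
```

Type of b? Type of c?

max of ints returns int; int / int returns float

int, float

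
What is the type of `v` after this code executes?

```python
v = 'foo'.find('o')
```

str.find() returns int (index, or -1)

int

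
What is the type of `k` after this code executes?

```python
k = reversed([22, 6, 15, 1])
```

reversed() on a list returns a list_reverseiterator

list_reverseiterator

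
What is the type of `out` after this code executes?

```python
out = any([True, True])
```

any() returns bool

bool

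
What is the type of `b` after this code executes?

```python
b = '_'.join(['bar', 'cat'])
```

str.join() returns str

str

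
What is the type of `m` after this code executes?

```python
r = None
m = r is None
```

'is' comparison returns bool

bool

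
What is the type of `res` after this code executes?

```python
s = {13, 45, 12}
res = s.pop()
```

Popping from a set of ints returns int

int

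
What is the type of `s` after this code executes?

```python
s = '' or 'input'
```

'or' returns first truthy value ('input', which is str)

str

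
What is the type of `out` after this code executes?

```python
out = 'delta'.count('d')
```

str.count() returns int

int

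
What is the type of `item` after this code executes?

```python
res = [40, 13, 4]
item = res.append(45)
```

list.append() returns None (mutates in place)

NoneType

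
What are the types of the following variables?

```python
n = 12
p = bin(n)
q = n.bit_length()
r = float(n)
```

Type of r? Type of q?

float() returns float; int.bit_length() returns int

float, int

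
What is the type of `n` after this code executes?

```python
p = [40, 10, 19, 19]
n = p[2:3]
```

Slicing a list always returns a list

list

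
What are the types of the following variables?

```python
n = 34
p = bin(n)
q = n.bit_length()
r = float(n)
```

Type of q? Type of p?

int.bit_length() returns int; bin() returns str

int, str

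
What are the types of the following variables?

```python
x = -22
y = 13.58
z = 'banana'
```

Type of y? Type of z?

y is float; z is str

float, str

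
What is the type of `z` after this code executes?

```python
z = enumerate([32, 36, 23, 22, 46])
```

enumerate() returns an enumerate iterator object

enumerate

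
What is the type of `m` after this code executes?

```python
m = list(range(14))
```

list(range(...)) returns list

list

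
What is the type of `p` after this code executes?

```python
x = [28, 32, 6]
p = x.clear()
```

list.clear() returns None

NoneType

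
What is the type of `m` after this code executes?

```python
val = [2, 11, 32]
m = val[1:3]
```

Slicing a list always returns a list

list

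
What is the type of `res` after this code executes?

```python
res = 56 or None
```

'or' returns first truthy value (56, int)

int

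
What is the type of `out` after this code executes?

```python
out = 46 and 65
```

'and' returns the last value when all truthy (65, which is int)

int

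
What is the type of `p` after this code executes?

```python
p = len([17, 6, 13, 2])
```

len() always returns int

int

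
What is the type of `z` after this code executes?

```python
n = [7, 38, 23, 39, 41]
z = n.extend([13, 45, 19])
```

list.extend() returns None

NoneType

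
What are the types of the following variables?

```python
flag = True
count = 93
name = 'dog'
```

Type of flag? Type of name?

flag is bool; name is str

bool, str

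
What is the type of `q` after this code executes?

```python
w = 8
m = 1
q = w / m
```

int / int always returns float in Python 3 (8 / 1 = 8)

float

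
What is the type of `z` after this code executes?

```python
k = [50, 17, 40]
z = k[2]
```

Indexing a list of ints returns int (k[2] = 40)

int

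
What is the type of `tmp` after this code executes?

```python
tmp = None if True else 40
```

Ternary: condition is True, if branch (None) taken → NoneType

NoneType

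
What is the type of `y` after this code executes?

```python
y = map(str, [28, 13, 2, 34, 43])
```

map() returns a map iterator object

map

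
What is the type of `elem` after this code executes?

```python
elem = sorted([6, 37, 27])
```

sorted() always returns list

list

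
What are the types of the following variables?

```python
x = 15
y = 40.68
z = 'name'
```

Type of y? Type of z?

y is float; z is str

float, str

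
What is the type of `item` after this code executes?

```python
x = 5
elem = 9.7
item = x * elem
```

int * float returns float (5 * 9.7 = 48.5)

float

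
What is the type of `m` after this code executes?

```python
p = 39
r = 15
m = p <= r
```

Comparison operators return bool

bool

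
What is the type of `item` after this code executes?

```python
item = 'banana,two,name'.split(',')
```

str.split() returns list

list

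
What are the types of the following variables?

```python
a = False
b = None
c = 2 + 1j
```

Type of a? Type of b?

a is bool; b is NoneType

bool, NoneType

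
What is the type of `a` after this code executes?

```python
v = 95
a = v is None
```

'is' comparison returns bool

bool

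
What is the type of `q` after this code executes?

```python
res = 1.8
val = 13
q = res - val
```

float - int returns float (1.8 - 13 = -11.2)

float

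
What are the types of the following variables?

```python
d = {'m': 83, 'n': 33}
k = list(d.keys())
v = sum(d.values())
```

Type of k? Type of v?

list(...) returns list; sum of int values returns int

list, int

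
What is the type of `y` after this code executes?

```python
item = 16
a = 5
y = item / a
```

int / int always returns float in Python 3 (16 / 5 = 3.2)

float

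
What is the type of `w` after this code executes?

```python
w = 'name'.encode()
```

str.encode() returns bytes

bytes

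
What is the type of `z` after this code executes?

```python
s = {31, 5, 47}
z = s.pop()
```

Popping from a set of ints returns int

int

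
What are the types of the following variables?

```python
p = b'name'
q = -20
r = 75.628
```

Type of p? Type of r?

p is bytes; r is float

bytes, float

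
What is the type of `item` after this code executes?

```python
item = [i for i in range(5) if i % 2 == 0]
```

A list comprehension [...] produces a list

list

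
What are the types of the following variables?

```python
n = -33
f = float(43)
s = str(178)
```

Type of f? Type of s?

f is float; s is str

float, str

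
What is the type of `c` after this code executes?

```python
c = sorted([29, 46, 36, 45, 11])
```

sorted() always returns list

list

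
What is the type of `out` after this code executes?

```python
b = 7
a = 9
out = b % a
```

int % int returns int (7 % 9 = 7)

int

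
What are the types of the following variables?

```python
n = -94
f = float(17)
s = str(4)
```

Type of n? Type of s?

n is int; s is str

int, str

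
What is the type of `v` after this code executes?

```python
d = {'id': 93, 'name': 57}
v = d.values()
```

.values() returns a dict_values view object

dict_values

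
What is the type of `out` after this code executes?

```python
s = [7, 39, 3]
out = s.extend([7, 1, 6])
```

list.extend() returns None

NoneType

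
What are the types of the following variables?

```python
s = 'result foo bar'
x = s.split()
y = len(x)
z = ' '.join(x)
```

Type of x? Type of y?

str.split() returns list; len() returns int

list, int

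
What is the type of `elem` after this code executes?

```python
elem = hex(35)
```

hex() returns str representation

str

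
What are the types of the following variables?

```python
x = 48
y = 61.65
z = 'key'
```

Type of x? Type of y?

x is int; y is float

int, float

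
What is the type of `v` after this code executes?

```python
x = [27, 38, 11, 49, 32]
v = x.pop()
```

list.pop() returns the popped element (int here)

int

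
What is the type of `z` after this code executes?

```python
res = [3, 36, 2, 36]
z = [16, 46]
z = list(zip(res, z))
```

list(zip(...)) returns a list of tuples

list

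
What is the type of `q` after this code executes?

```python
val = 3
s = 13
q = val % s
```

int % int returns int (3 % 13 = 3)

int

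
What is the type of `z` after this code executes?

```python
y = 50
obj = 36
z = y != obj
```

Comparison operators return bool

bool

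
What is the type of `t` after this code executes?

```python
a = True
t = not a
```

'not' always returns bool

bool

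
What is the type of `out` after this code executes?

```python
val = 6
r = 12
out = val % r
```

int % int returns int (6 % 12 = 6)

int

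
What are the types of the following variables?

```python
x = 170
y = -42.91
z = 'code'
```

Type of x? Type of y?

x is int; y is float

int, float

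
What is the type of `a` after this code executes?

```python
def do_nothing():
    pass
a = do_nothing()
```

A function with no return statement returns None

NoneType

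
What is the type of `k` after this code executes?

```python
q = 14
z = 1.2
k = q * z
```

int * float returns float (14 * 1.2 = 16.8)

float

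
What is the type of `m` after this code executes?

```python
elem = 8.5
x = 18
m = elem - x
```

float - int returns float (8.5 - 18 = -9.5)

float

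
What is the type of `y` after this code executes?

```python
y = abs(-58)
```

abs() of int returns int

int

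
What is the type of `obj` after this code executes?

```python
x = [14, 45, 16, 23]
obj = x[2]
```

Indexing a list of ints returns int (x[2] = 16)

int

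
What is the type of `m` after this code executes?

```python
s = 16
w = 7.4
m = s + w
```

int + float returns float (16 + 7.4 = 23.4)

float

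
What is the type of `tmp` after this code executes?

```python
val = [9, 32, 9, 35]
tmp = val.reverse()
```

list.reverse() returns None

NoneType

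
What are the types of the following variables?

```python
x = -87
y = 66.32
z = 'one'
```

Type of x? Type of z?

x is int; z is str

int, str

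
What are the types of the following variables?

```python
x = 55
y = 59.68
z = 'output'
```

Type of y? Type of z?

y is float; z is str

float, str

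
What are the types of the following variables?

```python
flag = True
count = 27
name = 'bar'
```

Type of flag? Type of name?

flag is bool; name is str

bool, str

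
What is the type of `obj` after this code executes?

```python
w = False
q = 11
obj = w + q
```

bool + int returns int (False is 0, so 0 + 11 = 11)

int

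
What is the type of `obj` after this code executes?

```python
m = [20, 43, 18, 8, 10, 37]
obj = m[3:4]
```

Slicing a list always returns a list

list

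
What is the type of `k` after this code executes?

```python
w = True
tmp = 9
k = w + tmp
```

bool + int returns int (True is 1, so 1 + 9 = 10)

int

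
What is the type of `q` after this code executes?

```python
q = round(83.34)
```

round() with no ndigits arg returns int

int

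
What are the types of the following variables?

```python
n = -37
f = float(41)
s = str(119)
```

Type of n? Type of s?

n is int; s is str

int, str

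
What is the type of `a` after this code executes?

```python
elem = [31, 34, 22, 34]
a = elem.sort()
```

list.sort() returns None (sorts in place)

NoneType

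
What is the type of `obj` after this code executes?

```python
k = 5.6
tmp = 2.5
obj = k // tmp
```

float // float returns float (floor division preserves float type)

float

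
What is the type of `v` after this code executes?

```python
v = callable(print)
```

callable() returns bool

bool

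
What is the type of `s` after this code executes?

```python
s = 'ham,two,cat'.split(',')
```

str.split() returns list

list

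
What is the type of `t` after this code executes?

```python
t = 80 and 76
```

'and' returns the last value when all truthy (76, which is int)

int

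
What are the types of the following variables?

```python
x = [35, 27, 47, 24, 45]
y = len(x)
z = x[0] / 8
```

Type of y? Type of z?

len() returns int; int / int returns float

int, float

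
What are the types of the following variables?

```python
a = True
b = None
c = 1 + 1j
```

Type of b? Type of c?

b is NoneType; c is complex

NoneType, complex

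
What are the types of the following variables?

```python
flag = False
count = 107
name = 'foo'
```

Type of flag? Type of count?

flag is bool; count is int

bool, int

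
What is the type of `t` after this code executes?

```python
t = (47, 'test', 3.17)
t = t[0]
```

Index 0 of tuple is 47 which is int

int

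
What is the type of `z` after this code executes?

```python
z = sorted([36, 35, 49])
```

sorted() always returns list

list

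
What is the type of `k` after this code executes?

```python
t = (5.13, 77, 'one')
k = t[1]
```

Index 1 of tuple is 77 which is int

int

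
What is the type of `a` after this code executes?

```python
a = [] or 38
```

'or' returns first truthy value (38, which is int)

int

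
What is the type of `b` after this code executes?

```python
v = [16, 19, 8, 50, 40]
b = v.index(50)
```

list.index() returns int

int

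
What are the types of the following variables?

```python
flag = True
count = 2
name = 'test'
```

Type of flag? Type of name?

flag is bool; name is str

bool, str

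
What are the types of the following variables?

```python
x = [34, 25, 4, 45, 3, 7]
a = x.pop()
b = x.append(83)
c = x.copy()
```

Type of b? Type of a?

list.append() returns None; list.pop() returns the element (int)

NoneType, int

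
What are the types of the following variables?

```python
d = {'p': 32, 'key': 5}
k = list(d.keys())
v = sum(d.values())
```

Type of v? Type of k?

sum of int values returns int; list(...) returns list

int, list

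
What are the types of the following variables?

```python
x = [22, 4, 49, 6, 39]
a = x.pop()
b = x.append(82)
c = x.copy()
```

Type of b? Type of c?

list.append() returns None; list.copy() returns list

NoneType, list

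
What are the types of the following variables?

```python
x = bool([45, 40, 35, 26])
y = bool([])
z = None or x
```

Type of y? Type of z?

bool() returns bool; None or <bool> returns the bool

bool, bool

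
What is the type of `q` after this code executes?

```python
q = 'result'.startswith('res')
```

str.startswith() returns bool

bool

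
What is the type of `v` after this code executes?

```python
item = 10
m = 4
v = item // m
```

int // int returns int (10 // 4 = 2)

int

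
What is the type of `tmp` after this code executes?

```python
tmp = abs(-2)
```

abs() of int returns int

int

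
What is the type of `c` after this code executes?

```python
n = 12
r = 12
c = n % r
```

int % int returns int (12 % 12 = 0)

int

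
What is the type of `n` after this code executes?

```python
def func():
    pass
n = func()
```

A function with no return statement returns None

NoneType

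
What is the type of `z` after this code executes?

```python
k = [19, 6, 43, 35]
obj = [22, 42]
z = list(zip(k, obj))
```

list(zip(...)) returns a list of tuples

list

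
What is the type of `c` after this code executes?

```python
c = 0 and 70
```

'and' returns the first falsy value (0, which is int)

int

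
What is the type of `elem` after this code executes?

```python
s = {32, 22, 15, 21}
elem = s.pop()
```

Popping from a set of ints returns int

int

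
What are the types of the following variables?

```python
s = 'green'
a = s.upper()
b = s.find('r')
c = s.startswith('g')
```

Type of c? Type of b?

str.startswith() returns bool; str.find() returns int

bool, int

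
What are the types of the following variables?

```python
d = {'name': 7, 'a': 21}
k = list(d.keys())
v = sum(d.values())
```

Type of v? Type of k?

sum of int values returns int; list(...) returns list

int, list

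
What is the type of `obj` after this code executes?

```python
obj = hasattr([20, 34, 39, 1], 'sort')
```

hasattr() returns bool

bool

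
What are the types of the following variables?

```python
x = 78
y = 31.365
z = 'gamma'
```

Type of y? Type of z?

y is float; z is str

float, str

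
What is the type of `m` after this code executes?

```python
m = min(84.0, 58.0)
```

min() of floats returns float

float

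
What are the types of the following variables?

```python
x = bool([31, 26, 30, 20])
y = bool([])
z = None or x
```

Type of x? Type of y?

bool() returns bool; bool() returns bool

bool, bool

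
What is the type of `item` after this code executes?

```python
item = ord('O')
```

ord() returns int (Unicode code point)

int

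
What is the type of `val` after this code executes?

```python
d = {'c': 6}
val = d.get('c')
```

dict.get() returns the value (int) when key is found

int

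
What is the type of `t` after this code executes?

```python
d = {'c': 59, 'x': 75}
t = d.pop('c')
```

dict.pop() returns the value (int)

int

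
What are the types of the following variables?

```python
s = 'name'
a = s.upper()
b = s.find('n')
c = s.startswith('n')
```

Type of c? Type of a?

str.startswith() returns bool; str.upper() returns str

bool, str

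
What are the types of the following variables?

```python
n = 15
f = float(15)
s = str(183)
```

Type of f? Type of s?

f is float; s is str

float, str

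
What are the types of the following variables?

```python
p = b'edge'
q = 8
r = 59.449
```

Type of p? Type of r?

p is bytes; r is float

bytes, float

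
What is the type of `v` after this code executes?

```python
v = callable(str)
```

callable() returns bool

bool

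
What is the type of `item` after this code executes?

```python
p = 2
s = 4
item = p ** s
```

int ** positive int returns int (2 ** 4 = 16)

int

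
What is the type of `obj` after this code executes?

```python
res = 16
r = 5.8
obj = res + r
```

int + float returns float (16 + 5.8 = 21.8)

float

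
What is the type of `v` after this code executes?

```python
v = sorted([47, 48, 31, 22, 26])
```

sorted() always returns list

list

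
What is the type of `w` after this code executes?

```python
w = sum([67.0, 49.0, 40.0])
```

sum() of floats returns float

float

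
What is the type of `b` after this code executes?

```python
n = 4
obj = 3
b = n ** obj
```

int ** positive int returns int (4 ** 3 = 64)

int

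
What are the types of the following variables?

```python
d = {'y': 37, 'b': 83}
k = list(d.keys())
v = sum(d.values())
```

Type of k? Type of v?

list(...) returns list; sum of int values returns int

list, int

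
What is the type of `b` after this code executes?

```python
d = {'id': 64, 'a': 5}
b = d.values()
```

.values() returns a dict_values view object

dict_values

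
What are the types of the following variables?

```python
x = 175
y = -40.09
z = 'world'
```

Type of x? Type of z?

x is int; z is str

int, str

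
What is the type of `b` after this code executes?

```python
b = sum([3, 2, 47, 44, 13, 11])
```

sum() of ints returns int

int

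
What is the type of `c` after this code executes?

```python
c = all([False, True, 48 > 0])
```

all() returns bool

bool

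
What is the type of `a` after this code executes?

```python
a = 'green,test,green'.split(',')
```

str.split() returns list

list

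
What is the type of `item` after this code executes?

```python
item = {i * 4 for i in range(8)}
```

A set comprehension {expr for x in iterable} produces a set

set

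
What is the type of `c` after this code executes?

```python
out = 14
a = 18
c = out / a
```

int / int always returns float in Python 3 (14 / 18 = 0.777778)

float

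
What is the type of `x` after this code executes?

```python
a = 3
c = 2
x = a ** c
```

int ** positive int returns int (3 ** 2 = 9)

int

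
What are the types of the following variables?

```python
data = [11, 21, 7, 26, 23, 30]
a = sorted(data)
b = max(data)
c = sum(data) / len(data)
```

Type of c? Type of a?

int / int returns float; sorted() returns list

float, list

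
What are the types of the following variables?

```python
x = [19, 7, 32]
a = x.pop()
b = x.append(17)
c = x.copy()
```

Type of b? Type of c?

list.append() returns None; list.copy() returns list

NoneType, list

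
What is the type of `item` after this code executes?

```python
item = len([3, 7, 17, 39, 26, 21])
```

len() always returns int

int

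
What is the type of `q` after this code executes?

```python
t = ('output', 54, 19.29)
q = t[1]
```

Index 1 of tuple is 54 which is int

int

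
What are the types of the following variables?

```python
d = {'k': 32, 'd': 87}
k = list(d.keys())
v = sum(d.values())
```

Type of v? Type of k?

sum of int values returns int; list(...) returns list

int, list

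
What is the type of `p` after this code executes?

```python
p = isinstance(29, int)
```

isinstance() returns bool

bool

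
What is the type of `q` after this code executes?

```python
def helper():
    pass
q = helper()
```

A function with no return statement returns None

NoneType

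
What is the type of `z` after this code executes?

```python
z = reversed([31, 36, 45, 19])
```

reversed() on a list returns a list_reverseiterator

list_reverseiterator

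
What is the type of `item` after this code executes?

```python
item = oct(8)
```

oct() returns str representation

str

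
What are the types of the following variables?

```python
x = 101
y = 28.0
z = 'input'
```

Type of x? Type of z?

x is int; z is str

int, str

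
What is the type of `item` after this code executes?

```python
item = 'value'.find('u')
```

str.find() returns int (index, or -1)

int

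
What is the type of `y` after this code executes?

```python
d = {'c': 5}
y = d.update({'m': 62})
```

dict.update() returns None

NoneType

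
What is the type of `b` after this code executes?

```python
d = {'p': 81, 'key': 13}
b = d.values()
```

.values() returns a dict_values view object

dict_values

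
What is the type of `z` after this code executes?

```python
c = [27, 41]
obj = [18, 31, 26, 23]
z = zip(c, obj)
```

zip() returns a zip iterator object

zip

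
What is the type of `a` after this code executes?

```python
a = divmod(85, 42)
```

divmod() returns a tuple (quotient, remainder)

tuple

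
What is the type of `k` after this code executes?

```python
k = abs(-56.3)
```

abs() of float returns float

float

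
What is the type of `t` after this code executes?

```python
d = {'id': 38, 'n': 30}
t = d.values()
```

.values() returns a dict_values view object

dict_values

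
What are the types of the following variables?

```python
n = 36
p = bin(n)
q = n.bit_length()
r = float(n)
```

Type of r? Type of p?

float() returns float; bin() returns str

float, str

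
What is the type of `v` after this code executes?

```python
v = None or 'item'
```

'or' with None returns the other value ('item', str)

str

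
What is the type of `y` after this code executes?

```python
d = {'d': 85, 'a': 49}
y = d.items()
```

dict.items() returns a dict_items view

dict_items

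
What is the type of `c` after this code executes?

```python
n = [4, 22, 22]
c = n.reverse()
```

list.reverse() returns None

NoneType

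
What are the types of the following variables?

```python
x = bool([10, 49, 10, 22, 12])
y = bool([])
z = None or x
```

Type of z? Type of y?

None or <bool> returns the bool; bool() returns bool

bool, bool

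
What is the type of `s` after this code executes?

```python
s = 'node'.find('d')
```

str.find() returns int (index, or -1)

int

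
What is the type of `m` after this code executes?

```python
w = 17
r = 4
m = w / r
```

int / int always returns float in Python 3 (17 / 4 = 4.25)

float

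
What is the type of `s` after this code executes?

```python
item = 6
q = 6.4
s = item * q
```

int * float returns float (6 * 6.4 = 38.4)

float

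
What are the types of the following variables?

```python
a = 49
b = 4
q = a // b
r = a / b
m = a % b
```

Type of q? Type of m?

int // int returns int; int % int returns int

int, int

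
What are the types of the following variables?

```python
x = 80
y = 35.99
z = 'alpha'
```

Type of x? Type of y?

x is int; y is float

int, float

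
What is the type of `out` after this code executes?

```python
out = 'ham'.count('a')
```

str.count() returns int

int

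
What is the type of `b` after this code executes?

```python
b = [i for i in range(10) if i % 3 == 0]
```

A list comprehension [...] produces a list

list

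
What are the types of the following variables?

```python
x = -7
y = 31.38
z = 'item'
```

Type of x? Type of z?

x is int; z is str

int, str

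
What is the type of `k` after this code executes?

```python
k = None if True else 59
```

Ternary: condition is True, if branch (None) taken → NoneType

NoneType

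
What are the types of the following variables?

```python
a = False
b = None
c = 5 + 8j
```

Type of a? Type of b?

a is bool; b is NoneType

bool, NoneType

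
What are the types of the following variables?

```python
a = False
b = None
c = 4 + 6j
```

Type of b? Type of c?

b is NoneType; c is complex

NoneType, complex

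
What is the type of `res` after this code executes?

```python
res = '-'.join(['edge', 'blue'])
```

str.join() returns str

str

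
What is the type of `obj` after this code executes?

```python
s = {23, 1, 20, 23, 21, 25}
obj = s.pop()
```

Popping from a set of ints returns int

int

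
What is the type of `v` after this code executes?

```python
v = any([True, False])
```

any() returns bool

bool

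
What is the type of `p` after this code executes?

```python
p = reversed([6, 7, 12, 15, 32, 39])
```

reversed() on a list returns a list_reverseiterator

list_reverseiterator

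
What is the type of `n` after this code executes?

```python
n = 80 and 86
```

'and' returns the last value when all truthy (86, which is int)

int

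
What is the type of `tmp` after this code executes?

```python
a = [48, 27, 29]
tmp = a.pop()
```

list.pop() returns the popped element (int here)

int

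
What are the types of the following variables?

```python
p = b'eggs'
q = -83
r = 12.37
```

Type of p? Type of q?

p is bytes; q is int

bytes, int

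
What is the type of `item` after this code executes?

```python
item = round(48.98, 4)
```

round() with ndigits arg returns float

float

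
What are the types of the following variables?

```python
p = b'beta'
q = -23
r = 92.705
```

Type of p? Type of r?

p is bytes; r is float

bytes, float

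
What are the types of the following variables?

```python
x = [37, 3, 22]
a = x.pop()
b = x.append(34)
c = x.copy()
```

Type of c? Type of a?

list.copy() returns list; list.pop() returns the element (int)

list, int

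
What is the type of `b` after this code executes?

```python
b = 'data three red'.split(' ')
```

str.split() returns list

list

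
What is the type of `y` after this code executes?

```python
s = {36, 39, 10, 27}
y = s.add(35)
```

set.add() returns None (mutates in place)

NoneType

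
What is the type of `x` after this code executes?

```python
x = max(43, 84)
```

max() of ints returns int

int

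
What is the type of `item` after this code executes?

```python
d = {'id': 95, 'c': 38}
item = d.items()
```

dict.items() returns a dict_items view

dict_items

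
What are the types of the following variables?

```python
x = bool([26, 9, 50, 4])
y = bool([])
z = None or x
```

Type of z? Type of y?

None or <bool> returns the bool; bool() returns bool

bool, bool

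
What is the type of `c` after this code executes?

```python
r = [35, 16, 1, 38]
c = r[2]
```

Indexing a list of ints returns int (r[2] = 1)

int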